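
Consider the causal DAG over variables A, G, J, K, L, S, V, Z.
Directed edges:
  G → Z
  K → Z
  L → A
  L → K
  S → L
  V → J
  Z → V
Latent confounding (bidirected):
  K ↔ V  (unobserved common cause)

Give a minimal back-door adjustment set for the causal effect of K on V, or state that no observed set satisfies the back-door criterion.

K→V: no observed back-door set.

desc(K)\{K}={J,V,Z}; candidates ⊆ {A,G,L,S}.
K↔V: latent back-door arc(s) into K.
size 0: {}; under {} K still reaches {A,J,L,S,V} ∋ V.
size 1: {A}, {G}, {L} …(+1); under {A} K still reaches {J,L,S,V} ∋ V.
size 2: {A,G}, {A,L}, {A,S} …(+3); under {A,G} K still reaches {J,L,S,V} ∋ V.
K↔V cannot be blocked by any observed set — no back-door set.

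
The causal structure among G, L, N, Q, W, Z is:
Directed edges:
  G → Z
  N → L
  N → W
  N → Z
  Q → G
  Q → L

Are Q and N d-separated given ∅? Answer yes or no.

Bayes-Ball from Q | ∅ reaches {G,L,Z}.
N ∉ reach(Q|∅) ⇒ Q ⊥ N | ∅.

Yes — Q ⊥ N | ∅.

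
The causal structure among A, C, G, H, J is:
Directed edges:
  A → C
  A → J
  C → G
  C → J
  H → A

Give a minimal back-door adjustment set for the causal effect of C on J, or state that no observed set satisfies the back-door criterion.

desc(C)\{C}={G,J}; candidates ⊆ {A,H}.
size 0: {}; under {} C still reaches {A,H,J} ∋ J.
{A}: C⊥J given {A} in G with C→· removed — back-door holds.

C→J: minimal back-door set {A}.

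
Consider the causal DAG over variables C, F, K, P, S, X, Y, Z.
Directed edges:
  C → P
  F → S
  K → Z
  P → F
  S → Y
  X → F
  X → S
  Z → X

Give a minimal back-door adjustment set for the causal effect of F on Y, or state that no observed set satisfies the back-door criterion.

F→Y: minimal back-door set {X}.

desc(F)\{F}={S,Y}; candidates ⊆ {C,K,P,X,Z}.
size 0: {}; under {} F still reaches {C,K,P,S,X,Y,Z} ∋ Y.
{X}: F⊥Y given {X} in G with F→· removed — back-door holds.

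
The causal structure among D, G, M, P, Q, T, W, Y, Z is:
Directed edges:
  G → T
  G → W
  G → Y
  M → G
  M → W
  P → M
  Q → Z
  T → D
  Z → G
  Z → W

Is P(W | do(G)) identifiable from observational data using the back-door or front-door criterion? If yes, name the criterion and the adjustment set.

P(W|do(G)): backdoor, adjust for {M, Z}.

desc(G)\{G}={D,T,W,Y}; candidates ⊆ {M,P,Q,Z}.
size 0: {}; under {} G still reaches {M,P,Q,W,Z} ∋ W.
size 1: {M}, {P}, {Q} …(+1); under {M} G still reaches {Q,W,Z} ∋ W.
{M,Z}: G⊥W given {M,Z} in G with G→· removed — back-door holds.
P(W|do(G)) = Σ_{M,Z} P(W|G,M,Z)·P(M,Z).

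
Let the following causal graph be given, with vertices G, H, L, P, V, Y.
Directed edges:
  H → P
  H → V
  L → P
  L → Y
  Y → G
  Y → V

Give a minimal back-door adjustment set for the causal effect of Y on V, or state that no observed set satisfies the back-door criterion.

Y→V: minimal back-door set ∅.

desc(Y)\{Y}={G,V}; candidates ⊆ {H,L,P}.
∅: Y⊥V given ∅ in G with Y→· removed — back-door holds.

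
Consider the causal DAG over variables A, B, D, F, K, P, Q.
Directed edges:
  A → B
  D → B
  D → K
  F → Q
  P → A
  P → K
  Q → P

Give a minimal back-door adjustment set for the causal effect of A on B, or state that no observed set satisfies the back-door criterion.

A→B: minimal back-door set ∅.

desc(A)\{A}={B}; candidates ⊆ {D,F,K,P,Q}.
∅: A⊥B given ∅ in G with A→· removed — back-door holds.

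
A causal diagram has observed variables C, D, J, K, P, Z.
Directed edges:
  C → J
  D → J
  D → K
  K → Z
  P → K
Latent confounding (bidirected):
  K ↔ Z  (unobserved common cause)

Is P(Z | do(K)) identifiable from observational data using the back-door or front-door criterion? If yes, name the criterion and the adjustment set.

desc(K)\{K}={Z}; candidates ⊆ {C,D,J,P}.
K↔Z: latent back-door arc(s) into K.
size 0: {}; under {} K still reaches {D,J,P,Z} ∋ Z.
size 1: {C}, {D}, {J} …(+1); under {C} K still reaches {D,J,P,Z} ∋ Z.
size 2: {C,D}, {C,J}, {C,P} …(+3); under {C,D} K still reaches {P,Z} ∋ Z.
K↔Z cannot be blocked by any observed set — no back-door set.
No mediator lies on a directed K→…→Z path.
Neither criterion identifies P(Z|do(K)) in this graph.

P(Z|do(K)): not identifiable (no BD/FD set).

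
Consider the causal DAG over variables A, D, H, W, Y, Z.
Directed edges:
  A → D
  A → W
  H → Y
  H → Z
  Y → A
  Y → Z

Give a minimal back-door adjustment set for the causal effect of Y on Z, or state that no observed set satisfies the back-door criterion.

Y→Z: minimal back-door set {H}.

desc(Y)\{Y}={A,D,W,Z}; candidates ⊆ {H}.
size 0: {}; under {} Y still reaches {H,Z} ∋ Z.
{H}: Y⊥Z given {H} in G with Y→· removed — back-door holds.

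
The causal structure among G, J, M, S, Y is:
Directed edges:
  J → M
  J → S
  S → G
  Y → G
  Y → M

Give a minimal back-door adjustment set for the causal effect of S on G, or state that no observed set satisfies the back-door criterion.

desc(S)\{S}={G}; candidates ⊆ {J,M,Y}.
∅: S⊥G given ∅ in G with S→· removed — back-door holds.

S→G: minimal back-door set ∅.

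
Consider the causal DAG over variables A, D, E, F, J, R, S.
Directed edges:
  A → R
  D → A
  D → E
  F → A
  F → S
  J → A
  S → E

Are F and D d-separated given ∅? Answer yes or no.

Yes — F ⊥ D | ∅.

Bayes-Ball from F | ∅ reaches {A,E,R,S}.
D ∉ reach(F|∅) ⇒ F ⊥ D | ∅.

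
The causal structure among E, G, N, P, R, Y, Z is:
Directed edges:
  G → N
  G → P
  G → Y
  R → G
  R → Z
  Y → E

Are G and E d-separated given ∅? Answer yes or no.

No — G and E are d-connected given ∅.

Bayes-Ball from G | ∅ reaches {E,N,P,R,Y,Z}.
E ∈ reach(G|∅) ⇒ G ⊥̸ E | ∅.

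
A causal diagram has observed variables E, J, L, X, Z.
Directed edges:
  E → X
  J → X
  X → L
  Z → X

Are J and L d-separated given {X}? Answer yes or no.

Yes — J ⊥ L | {X}.

Bayes-Ball from J | {X} reaches {E,Z}.
L ∉ reach(J|{X}) ⇒ J ⊥ L | {X}.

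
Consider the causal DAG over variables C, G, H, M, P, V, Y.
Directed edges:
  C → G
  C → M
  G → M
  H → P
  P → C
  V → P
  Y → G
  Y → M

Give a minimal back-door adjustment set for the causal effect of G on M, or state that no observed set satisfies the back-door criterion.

desc(G)\{G}={M}; candidates ⊆ {C,H,P,V,Y}.
size 0: {}; under {} G still reaches {C,H,M,P,V,Y} ∋ M.
size 1: {C}, {H}, {P} …(+2); under {C} G still reaches {M,Y} ∋ M.
{C,Y}: G⊥M given {C,Y} in G with G→· removed — back-door holds.

G→M: minimal back-door set {C, Y}.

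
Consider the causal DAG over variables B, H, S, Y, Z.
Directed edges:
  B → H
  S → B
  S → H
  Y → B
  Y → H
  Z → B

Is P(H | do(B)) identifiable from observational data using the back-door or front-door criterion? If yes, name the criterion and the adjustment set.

P(H|do(B)): backdoor, adjust for {S, Y}.

desc(B)\{B}={H}; candidates ⊆ {S,Y,Z}.
size 0: {}; under {} B still reaches {H,S,Y,Z} ∋ H.
size 1: {S}, {Y}, {Z}; under {S} B still reaches {H,Y,Z} ∋ H.
{S,Y}: B⊥H given {S,Y} in G with B→· removed — back-door holds.
P(H|do(B)) = Σ_{S,Y} P(H|B,S,Y)·P(S,Y).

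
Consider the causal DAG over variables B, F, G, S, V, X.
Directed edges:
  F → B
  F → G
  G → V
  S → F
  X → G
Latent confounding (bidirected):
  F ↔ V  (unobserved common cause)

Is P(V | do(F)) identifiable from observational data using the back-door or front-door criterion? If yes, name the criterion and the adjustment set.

P(V|do(F)): frontdoor, adjust for {G}.

desc(F)\{F}={B,G,V}; candidates ⊆ {S,X}.
F↔V: latent back-door arc(s) into F.
size 0: {}; under {} F still reaches {S,V} ∋ V.
size 1: {S}, {X}; under {S} F still reaches {V} ∋ V.
size 2: {S,X}; under {S,X} F still reaches {V} ∋ V.
F↔V cannot be blocked by any observed set — no back-door set.
{G}: (i) intercepts every directed F→V path; (ii) no back-door F→{G}; (iii) {F} blocks every back-door {G}→V. Front-door holds.
P(V|do(F)) = Σ_{G} P(G|F) Σ_{F'} P(V|G,F')P(F').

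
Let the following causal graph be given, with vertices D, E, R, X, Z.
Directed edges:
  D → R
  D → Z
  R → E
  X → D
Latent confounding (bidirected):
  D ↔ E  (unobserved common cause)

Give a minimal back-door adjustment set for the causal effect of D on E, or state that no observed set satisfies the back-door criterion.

desc(D)\{D}={E,R,Z}; candidates ⊆ {X}.
D↔E: latent back-door arc(s) into D.
size 0: {}; under {} D still reaches {E,X} ∋ E.
size 1: {X}; under {X} D still reaches {E} ∋ E.
D↔E cannot be blocked by any observed set — no back-door set.

D→E: no observed back-door set.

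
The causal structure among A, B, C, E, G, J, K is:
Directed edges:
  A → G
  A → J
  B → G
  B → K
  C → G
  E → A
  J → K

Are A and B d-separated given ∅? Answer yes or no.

Yes — A ⊥ B | ∅.

Bayes-Ball from A | ∅ reaches {E,G,J,K}.
B ∉ reach(A|∅) ⇒ A ⊥ B | ∅.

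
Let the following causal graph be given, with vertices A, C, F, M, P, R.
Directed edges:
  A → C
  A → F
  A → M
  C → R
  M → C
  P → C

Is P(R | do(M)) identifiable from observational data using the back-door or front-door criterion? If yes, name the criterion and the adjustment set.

desc(M)\{M}={C,R}; candidates ⊆ {A,F,P}.
size 0: {}; under {} M still reaches {A,C,F,R} ∋ R.
{A}: M⊥R given {A} in G with M→· removed — back-door holds.
P(R|do(M)) = Σ_{A} P(R|M,A)·P(A).

P(R|do(M)): backdoor, adjust for {A}.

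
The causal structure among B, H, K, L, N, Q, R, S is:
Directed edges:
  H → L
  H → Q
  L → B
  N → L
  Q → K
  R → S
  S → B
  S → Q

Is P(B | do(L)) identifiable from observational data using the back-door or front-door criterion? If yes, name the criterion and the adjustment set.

desc(L)\{L}={B}; candidates ⊆ {H,K,N,Q,R,S}.
∅: L⊥B given ∅ in G with L→· removed — back-door holds.
P(B|do(L)) = P(B|L) — no adjustment needed.

P(B|do(L)): backdoor, adjust for ∅.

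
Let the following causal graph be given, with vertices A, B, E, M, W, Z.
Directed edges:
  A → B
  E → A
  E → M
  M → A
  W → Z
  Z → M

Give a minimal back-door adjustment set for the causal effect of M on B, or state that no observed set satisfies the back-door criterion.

desc(M)\{M}={A,B}; candidates ⊆ {E,W,Z}.
size 0: {}; under {} M still reaches {A,B,E,W,Z} ∋ B.
{E}: M⊥B given {E} in G with M→· removed — back-door holds.

M→B: minimal back-door set {E}.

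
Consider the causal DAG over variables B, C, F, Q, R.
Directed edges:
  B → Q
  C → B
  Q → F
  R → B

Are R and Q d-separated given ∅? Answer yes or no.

Bayes-Ball from R | ∅ reaches {B,F,Q}.
Q ∈ reach(R|∅) ⇒ R ⊥̸ Q | ∅.

No — R and Q are d-connected given ∅.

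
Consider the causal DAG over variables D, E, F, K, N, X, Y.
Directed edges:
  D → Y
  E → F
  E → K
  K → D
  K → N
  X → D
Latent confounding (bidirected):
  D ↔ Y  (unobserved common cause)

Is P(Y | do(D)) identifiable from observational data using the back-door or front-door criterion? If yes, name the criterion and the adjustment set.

desc(D)\{D}={Y}; candidates ⊆ {E,F,K,N,X}.
D↔Y: latent back-door arc(s) into D.
size 0: {}; under {} D still reaches {E,F,K,N,X,Y} ∋ Y.
size 1: {E}, {F}, {K} …(+2); under {E} D still reaches {K,N,X,Y} ∋ Y.
size 2: {E,F}, {E,K}, {E,N} …(+7); under {E,F} D still reaches {K,N,X,Y} ∋ Y.
D↔Y cannot be blocked by any observed set — no back-door set.
No mediator lies on a directed D→…→Y path.
Neither criterion identifies P(Y|do(D)) in this graph.

P(Y|do(D)): not identifiable (no BD/FD set).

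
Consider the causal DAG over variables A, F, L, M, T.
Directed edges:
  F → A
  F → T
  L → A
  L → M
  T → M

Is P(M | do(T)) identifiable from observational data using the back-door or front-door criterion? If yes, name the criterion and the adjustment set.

desc(T)\{T}={M}; candidates ⊆ {A,F,L}.
∅: T⊥M given ∅ in G with T→· removed — back-door holds.
P(M|do(T)) = P(M|T) — no adjustment needed.

P(M|do(T)): backdoor, adjust for ∅.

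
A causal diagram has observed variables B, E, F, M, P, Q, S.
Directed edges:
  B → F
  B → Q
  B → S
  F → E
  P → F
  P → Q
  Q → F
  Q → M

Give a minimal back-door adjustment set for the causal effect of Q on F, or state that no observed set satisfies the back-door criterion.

Q→F: minimal back-door set {B, P}.

desc(Q)\{Q}={E,F,M}; candidates ⊆ {B,P,S}.
size 0: {}; under {} Q still reaches {B,E,F,P,S} ∋ F.
size 1: {B}, {P}, {S}; under {B} Q still reaches {E,F,P} ∋ F.
{B,P}: Q⊥F given {B,P} in G with Q→· removed — back-door holds.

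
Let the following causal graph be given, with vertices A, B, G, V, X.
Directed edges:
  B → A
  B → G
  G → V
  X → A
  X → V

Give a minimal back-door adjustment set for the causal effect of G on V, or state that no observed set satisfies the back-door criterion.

G→V: minimal back-door set ∅.

desc(G)\{G}={V}; candidates ⊆ {A,B,X}.
∅: G⊥V given ∅ in G with G→· removed — back-door holds.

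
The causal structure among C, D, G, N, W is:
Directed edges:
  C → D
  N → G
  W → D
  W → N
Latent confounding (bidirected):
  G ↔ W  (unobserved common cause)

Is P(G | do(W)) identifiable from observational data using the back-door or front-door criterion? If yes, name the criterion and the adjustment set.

P(G|do(W)): frontdoor, adjust for {N}.

desc(W)\{W}={D,G,N}; candidates ⊆ {C}.
W↔G: latent back-door arc(s) into W.
size 0: {}; under {} W still reaches {G} ∋ G.
size 1: {C}; under {C} W still reaches {G} ∋ G.
W↔G cannot be blocked by any observed set — no back-door set.
{N}: (i) intercepts every directed W→G path; (ii) no back-door W→{N}; (iii) {W} blocks every back-door {N}→G. Front-door holds.
P(G|do(W)) = Σ_{N} P(N|W) Σ_{W'} P(G|N,W')P(W').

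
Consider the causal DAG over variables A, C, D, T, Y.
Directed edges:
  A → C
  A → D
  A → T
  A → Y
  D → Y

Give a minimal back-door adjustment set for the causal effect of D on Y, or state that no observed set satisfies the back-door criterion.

D→Y: minimal back-door set {A}.

desc(D)\{D}={Y}; candidates ⊆ {A,C,T}.
size 0: {}; under {} D still reaches {A,C,T,Y} ∋ Y.
{A}: D⊥Y given {A} in G with D→· removed — back-door holds.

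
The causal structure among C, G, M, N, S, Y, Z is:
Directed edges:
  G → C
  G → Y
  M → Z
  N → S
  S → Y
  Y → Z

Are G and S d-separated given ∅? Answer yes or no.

Yes — G ⊥ S | ∅.

Bayes-Ball from G | ∅ reaches {C,Y,Z}.
S ∉ reach(G|∅) ⇒ G ⊥ S | ∅.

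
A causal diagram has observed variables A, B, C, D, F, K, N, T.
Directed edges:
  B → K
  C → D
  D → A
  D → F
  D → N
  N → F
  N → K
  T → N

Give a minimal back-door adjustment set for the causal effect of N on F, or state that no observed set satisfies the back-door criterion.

desc(N)\{N}={F,K}; candidates ⊆ {A,B,C,D,T}.
size 0: {}; under {} N still reaches {A,C,D,F,T} ∋ F.
{D}: N⊥F given {D} in G with N→· removed — back-door holds.

N→F: minimal back-door set {D}.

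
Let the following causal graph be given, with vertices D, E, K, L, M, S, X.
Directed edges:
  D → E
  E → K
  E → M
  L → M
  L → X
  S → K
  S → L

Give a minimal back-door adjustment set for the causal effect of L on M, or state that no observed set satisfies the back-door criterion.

L→M: minimal back-door set ∅.

desc(L)\{L}={M,X}; candidates ⊆ {D,E,K,S}.
∅: L⊥M given ∅ in G with L→· removed — back-door holds.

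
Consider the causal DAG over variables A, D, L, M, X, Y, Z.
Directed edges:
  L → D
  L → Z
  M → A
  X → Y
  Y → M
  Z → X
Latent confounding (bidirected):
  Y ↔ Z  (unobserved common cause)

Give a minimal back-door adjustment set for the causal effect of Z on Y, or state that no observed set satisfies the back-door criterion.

desc(Z)\{Z}={A,M,X,Y}; candidates ⊆ {D,L}.
Z↔Y: latent back-door arc(s) into Z.
size 0: {}; under {} Z still reaches {A,D,L,M,Y} ∋ Y.
size 1: {D}, {L}; under {D} Z still reaches {A,L,M,Y} ∋ Y.
size 2: {D,L}; under {D,L} Z still reaches {A,M,Y} ∋ Y.
Z↔Y cannot be blocked by any observed set — no back-door set.

Z→Y: no observed back-door set.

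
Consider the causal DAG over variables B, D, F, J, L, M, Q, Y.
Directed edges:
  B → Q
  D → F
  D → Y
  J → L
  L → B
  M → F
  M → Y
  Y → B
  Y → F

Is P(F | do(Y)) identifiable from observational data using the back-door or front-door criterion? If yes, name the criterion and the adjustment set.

desc(Y)\{Y}={B,F,Q}; candidates ⊆ {D,J,L,M}.
size 0: {}; under {} Y still reaches {D,F,M} ∋ F.
size 1: {D}, {J}, {L} …(+1); under {D} Y still reaches {F,M} ∋ F.
{D,M}: Y⊥F given {D,M} in G with Y→· removed — back-door holds.
P(F|do(Y)) = Σ_{D,M} P(F|Y,D,M)·P(D,M).

P(F|do(Y)): backdoor, adjust for {D, M}.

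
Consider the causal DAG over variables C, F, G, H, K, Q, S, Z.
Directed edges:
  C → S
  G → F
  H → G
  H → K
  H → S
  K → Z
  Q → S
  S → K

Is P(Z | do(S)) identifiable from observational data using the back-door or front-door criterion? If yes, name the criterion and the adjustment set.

P(Z|do(S)): backdoor, adjust for {H}.

desc(S)\{S}={K,Z}; candidates ⊆ {C,F,G,H,Q}.
size 0: {}; under {} S still reaches {C,F,G,H,K,Q,Z} ∋ Z.
{H}: S⊥Z given {H} in G with S→· removed — back-door holds.
P(Z|do(S)) = Σ_{H} P(Z|S,H)·P(H).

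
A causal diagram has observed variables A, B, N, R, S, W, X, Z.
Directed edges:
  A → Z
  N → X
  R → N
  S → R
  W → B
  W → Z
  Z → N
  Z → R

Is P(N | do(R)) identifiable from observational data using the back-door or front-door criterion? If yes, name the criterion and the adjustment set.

desc(R)\{R}={N,X}; candidates ⊆ {A,B,S,W,Z}.
size 0: {}; under {} R still reaches {A,B,N,S,W,X,Z} ∋ N.
{Z}: R⊥N given {Z} in G with R→· removed — back-door holds.
P(N|do(R)) = Σ_{Z} P(N|R,Z)·P(Z).

P(N|do(R)): backdoor, adjust for {Z}.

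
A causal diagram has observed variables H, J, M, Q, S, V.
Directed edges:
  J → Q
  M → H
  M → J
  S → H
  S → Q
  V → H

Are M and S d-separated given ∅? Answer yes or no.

Yes — M ⊥ S | ∅.

Bayes-Ball from M | ∅ reaches {H,J,Q}.
S ∉ reach(M|∅) ⇒ M ⊥ S | ∅.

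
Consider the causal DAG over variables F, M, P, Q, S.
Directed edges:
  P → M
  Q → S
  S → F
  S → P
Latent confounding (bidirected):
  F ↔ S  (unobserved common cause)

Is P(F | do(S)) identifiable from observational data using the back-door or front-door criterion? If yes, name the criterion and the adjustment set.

desc(S)\{S}={F,M,P}; candidates ⊆ {Q}.
S↔F: latent back-door arc(s) into S.
size 0: {}; under {} S still reaches {F,Q} ∋ F.
size 1: {Q}; under {Q} S still reaches {F} ∋ F.
S↔F cannot be blocked by any observed set — no back-door set.
No mediator lies on a directed S→…→F path.
Neither criterion identifies P(F|do(S)) in this graph.

P(F|do(S)): not identifiable (no BD/FD set).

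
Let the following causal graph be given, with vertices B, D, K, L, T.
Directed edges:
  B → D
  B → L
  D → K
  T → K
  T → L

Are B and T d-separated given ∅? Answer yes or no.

Bayes-Ball from B | ∅ reaches {D,K,L}.
T ∉ reach(B|∅) ⇒ B ⊥ T | ∅.

Yes — B ⊥ T | ∅.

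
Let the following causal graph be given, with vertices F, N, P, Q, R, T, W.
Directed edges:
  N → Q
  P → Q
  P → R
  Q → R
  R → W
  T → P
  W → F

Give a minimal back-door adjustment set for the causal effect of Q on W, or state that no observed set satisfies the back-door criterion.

Q→W: minimal back-door set {P}.

desc(Q)\{Q}={F,R,W}; candidates ⊆ {N,P,T}.
size 0: {}; under {} Q still reaches {F,N,P,R,T,W} ∋ W.
{P}: Q⊥W given {P} in G with Q→· removed — back-door holds.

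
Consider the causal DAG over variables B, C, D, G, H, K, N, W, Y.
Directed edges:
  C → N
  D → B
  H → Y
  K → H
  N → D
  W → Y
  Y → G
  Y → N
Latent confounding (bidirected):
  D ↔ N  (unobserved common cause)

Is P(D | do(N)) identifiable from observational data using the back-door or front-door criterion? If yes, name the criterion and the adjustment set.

desc(N)\{N}={B,D}; candidates ⊆ {C,G,H,K,W,Y}.
N↔D: latent back-door arc(s) into N.
size 0: {}; under {} N still reaches {B,C,D,G,H,K,W,Y} ∋ D.
size 1: {C}, {G}, {H} …(+3); under {C} N still reaches {B,D,G,H,K,W,Y} ∋ D.
size 2: {C,G}, {C,H}, {C,K} …(+12); under {C,G} N still reaches {B,D,H,K,W,Y} ∋ D.
N↔D cannot be blocked by any observed set — no back-door set.
No mediator lies on a directed N→…→D path.
Neither criterion identifies P(D|do(N)) in this graph.

P(D|do(N)): not identifiable (no BD/FD set).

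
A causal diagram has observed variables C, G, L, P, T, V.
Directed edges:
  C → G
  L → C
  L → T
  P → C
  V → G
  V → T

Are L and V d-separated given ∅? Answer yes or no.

Bayes-Ball from L | ∅ reaches {C,G,T}.
V ∉ reach(L|∅) ⇒ L ⊥ V | ∅.

Yes — L ⊥ V | ∅.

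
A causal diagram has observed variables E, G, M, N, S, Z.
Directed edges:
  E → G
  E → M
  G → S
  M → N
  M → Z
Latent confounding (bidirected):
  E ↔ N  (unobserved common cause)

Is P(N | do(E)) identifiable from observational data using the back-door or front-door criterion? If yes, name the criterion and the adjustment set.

P(N|do(E)): frontdoor, adjust for {M}.

desc(E)\{E}={G,M,N,S,Z}; candidates ⊆ {—}.
E↔N: latent back-door arc(s) into E.
size 0: {}; under {} E still reaches {N} ∋ N.
E↔N cannot be blocked by any observed set — no back-door set.
{M}: (i) intercepts every directed E→N path; (ii) no back-door E→{M}; (iii) {E} blocks every back-door {M}→N. Front-door holds.
P(N|do(E)) = Σ_{M} P(M|E) Σ_{E'} P(N|M,E')P(E').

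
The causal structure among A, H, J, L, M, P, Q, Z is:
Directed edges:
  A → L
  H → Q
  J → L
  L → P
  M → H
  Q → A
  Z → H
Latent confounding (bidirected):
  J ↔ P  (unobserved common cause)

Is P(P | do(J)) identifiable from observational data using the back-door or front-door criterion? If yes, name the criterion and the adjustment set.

P(P|do(J)): frontdoor, adjust for {L}.

desc(J)\{J}={L,P}; candidates ⊆ {A,H,M,Q,Z}.
J↔P: latent back-door arc(s) into J.
size 0: {}; under {} J still reaches {P} ∋ P.
size 1: {A}, {H}, {M} …(+2); under {A} J still reaches {P} ∋ P.
size 2: {A,H}, {A,M}, {A,Q} …(+7); under {A,H} J still reaches {P} ∋ P.
J↔P cannot be blocked by any observed set — no back-door set.
{L}: (i) intercepts every directed J→P path; (ii) no back-door J→{L}; (iii) {J} blocks every back-door {L}→P. Front-door holds.
P(P|do(J)) = Σ_{L} P(L|J) Σ_{J'} P(P|L,J')P(J').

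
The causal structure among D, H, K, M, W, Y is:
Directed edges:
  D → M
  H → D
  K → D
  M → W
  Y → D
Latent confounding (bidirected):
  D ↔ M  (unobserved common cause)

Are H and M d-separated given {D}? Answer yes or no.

No — H and M are d-connected given {D}.

Bayes-Ball from H | {D} reaches {K,M,W,Y}.
M ∈ reach(H|{D}) ⇒ H ⊥̸ M | {D}.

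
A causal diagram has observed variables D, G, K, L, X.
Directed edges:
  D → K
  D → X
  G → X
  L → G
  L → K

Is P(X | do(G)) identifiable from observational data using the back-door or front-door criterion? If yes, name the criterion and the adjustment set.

desc(G)\{G}={X}; candidates ⊆ {D,K,L}.
∅: G⊥X given ∅ in G with G→· removed — back-door holds.
P(X|do(G)) = P(X|G) — no adjustment needed.

P(X|do(G)): backdoor, adjust for ∅.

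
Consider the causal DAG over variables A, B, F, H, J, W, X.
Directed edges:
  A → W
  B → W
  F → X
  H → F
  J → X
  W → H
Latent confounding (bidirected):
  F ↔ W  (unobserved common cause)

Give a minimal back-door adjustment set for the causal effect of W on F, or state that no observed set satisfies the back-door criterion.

desc(W)\{W}={F,H,X}; candidates ⊆ {A,B,J}.
W↔F: latent back-door arc(s) into W.
size 0: {}; under {} W still reaches {A,B,F,X} ∋ F.
size 1: {A}, {B}, {J}; under {A} W still reaches {B,F,X} ∋ F.
size 2: {A,B}, {A,J}, {B,J}; under {A,B} W still reaches {F,X} ∋ F.
W↔F cannot be blocked by any observed set — no back-door set.

W→F: no observed back-door set.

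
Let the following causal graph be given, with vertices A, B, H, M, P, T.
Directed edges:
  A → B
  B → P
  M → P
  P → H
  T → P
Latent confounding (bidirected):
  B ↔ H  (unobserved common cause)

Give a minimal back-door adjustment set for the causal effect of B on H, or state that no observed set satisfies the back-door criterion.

desc(B)\{B}={H,P}; candidates ⊆ {A,M,T}.
B↔H: latent back-door arc(s) into B.
size 0: {}; under {} B still reaches {A,H} ∋ H.
size 1: {A}, {M}, {T}; under {A} B still reaches {H} ∋ H.
size 2: {A,M}, {A,T}, {M,T}; under {A,M} B still reaches {H} ∋ H.
B↔H cannot be blocked by any observed set — no back-door set.

B→H: no observed back-door set.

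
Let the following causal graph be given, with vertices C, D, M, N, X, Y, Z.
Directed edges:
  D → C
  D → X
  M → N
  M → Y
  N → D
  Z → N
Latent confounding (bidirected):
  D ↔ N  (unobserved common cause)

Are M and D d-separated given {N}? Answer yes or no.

No — M and D are d-connected given {N}.

Bayes-Ball from M | {N} reaches {C,D,X,Y,Z}.
D ∈ reach(M|{N}) ⇒ M ⊥̸ D | {N}.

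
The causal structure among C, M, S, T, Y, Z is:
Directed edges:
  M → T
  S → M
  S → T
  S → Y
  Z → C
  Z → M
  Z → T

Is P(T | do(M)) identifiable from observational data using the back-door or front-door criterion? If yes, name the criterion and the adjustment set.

P(T|do(M)): backdoor, adjust for {S, Z}.

desc(M)\{M}={T}; candidates ⊆ {C,S,Y,Z}.
size 0: {}; under {} M still reaches {C,S,T,Y,Z} ∋ T.
size 1: {C}, {S}, {Y} …(+1); under {C} M still reaches {S,T,Y,Z} ∋ T.
{S,Z}: M⊥T given {S,Z} in G with M→· removed — back-door holds.
P(T|do(M)) = Σ_{S,Z} P(T|M,S,Z)·P(S,Z).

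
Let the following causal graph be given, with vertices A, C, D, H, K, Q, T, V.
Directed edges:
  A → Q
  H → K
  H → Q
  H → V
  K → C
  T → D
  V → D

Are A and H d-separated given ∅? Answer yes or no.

Bayes-Ball from A | ∅ reaches {Q}.
H ∉ reach(A|∅) ⇒ A ⊥ H | ∅.

Yes — A ⊥ H | ∅.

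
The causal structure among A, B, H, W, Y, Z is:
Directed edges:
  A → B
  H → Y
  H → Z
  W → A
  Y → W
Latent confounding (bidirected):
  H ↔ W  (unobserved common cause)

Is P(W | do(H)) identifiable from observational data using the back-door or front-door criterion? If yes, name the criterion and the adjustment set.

P(W|do(H)): frontdoor, adjust for {Y}.

desc(H)\{H}={A,B,W,Y,Z}; candidates ⊆ {—}.
H↔W: latent back-door arc(s) into H.
size 0: {}; under {} H still reaches {A,B,W} ∋ W.
H↔W cannot be blocked by any observed set — no back-door set.
{Y}: (i) intercepts every directed H→W path; (ii) no back-door H→{Y}; (iii) {H} blocks every back-door {Y}→W. Front-door holds.
P(W|do(H)) = Σ_{Y} P(Y|H) Σ_{H'} P(W|Y,H')P(H').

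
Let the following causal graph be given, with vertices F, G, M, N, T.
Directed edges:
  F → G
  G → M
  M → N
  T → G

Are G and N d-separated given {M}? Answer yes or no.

Yes — G ⊥ N | {M}.

Bayes-Ball from G | {M} reaches {F,T}.
N ∉ reach(G|{M}) ⇒ G ⊥ N | {M}.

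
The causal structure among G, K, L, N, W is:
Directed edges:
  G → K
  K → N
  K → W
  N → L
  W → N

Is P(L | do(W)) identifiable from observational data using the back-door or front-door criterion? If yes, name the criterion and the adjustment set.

desc(W)\{W}={L,N}; candidates ⊆ {G,K}.
size 0: {}; under {} W still reaches {G,K,L,N} ∋ L.
{K}: W⊥L given {K} in G with W→· removed — back-door holds.
P(L|do(W)) = Σ_{K} P(L|W,K)·P(K).

P(L|do(W)): backdoor, adjust for {K}.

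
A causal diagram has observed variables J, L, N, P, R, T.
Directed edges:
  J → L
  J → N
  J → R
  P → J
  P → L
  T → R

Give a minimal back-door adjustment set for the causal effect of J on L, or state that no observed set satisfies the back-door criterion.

J→L: minimal back-door set {P}.

desc(J)\{J}={L,N,R}; candidates ⊆ {P,T}.
size 0: {}; under {} J still reaches {L,P} ∋ L.
{P}: J⊥L given {P} in G with J→· removed — back-door holds.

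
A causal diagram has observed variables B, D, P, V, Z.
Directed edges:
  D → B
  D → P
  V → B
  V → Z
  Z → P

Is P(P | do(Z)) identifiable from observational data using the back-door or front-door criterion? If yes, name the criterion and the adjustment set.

P(P|do(Z)): backdoor, adjust for ∅.

desc(Z)\{Z}={P}; candidates ⊆ {B,D,V}.
∅: Z⊥P given ∅ in G with Z→· removed — back-door holds.
P(P|do(Z)) = P(P|Z) — no adjustment needed.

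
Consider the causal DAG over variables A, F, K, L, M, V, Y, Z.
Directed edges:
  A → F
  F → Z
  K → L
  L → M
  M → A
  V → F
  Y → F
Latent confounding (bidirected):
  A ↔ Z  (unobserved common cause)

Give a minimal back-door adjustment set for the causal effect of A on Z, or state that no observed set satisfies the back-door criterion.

desc(A)\{A}={F,Z}; candidates ⊆ {K,L,M,V,Y}.
A↔Z: latent back-door arc(s) into A.
size 0: {}; under {} A still reaches {K,L,M,Z} ∋ Z.
size 1: {K}, {L}, {M} …(+2); under {K} A still reaches {L,M,Z} ∋ Z.
size 2: {K,L}, {K,M}, {K,V} …(+7); under {K,L} A still reaches {M,Z} ∋ Z.
A↔Z cannot be blocked by any observed set — no back-door set.

A→Z: no observed back-door set.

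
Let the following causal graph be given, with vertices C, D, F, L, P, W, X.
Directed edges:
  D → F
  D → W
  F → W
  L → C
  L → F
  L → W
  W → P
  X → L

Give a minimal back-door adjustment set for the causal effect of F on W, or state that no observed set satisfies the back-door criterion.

F→W: minimal back-door set {D, L}.

desc(F)\{F}={P,W}; candidates ⊆ {C,D,L,X}.
size 0: {}; under {} F still reaches {C,D,L,P,W,X} ∋ W.
size 1: {C}, {D}, {L} …(+1); under {C} F still reaches {D,L,P,W,X} ∋ W.
{D,L}: F⊥W given {D,L} in G with F→· removed — back-door holds.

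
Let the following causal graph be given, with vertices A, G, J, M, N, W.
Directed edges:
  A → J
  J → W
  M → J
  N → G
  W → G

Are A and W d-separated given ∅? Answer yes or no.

No — A and W are d-connected given ∅.

Bayes-Ball from A | ∅ reaches {G,J,W}.
W ∈ reach(A|∅) ⇒ A ⊥̸ W | ∅.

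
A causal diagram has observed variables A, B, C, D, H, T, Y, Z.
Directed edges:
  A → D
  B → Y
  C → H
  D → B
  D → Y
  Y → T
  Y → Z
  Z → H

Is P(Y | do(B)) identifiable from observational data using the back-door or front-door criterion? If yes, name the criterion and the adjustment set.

P(Y|do(B)): backdoor, adjust for {D}.

desc(B)\{B}={H,T,Y,Z}; candidates ⊆ {A,C,D}.
size 0: {}; under {} B still reaches {A,D,H,T,Y,Z} ∋ Y.
{D}: B⊥Y given {D} in G with B→· removed — back-door holds.
P(Y|do(B)) = Σ_{D} P(Y|B,D)·P(D).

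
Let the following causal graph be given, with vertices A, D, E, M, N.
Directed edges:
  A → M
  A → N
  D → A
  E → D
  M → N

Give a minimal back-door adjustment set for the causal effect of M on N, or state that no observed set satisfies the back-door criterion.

M→N: minimal back-door set {A}.

desc(M)\{M}={N}; candidates ⊆ {A,D,E}.
size 0: {}; under {} M still reaches {A,D,E,N} ∋ N.
{A}: M⊥N given {A} in G with M→· removed — back-door holds.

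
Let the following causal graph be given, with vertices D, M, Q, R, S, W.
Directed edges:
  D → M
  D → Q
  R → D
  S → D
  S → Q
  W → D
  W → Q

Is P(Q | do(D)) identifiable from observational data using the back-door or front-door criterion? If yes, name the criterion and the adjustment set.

desc(D)\{D}={M,Q}; candidates ⊆ {R,S,W}.
size 0: {}; under {} D still reaches {Q,R,S,W} ∋ Q.
size 1: {R}, {S}, {W}; under {R} D still reaches {Q,S,W} ∋ Q.
{S,W}: D⊥Q given {S,W} in G with D→· removed — back-door holds.
P(Q|do(D)) = Σ_{S,W} P(Q|D,S,W)·P(S,W).

P(Q|do(D)): backdoor, adjust for {S, W}.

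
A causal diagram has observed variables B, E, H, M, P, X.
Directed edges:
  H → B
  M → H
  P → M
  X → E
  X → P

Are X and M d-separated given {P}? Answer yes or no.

Bayes-Ball from X | {P} reaches {E}.
M ∉ reach(X|{P}) ⇒ X ⊥ M | {P}.

Yes — X ⊥ M | {P}.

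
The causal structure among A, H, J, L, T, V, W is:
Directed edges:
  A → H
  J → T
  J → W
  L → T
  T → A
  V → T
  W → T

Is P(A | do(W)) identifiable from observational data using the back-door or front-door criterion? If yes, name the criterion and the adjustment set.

desc(W)\{W}={A,H,T}; candidates ⊆ {J,L,V}.
size 0: {}; under {} W still reaches {A,H,J,T} ∋ A.
{J}: W⊥A given {J} in G with W→· removed — back-door holds.
P(A|do(W)) = Σ_{J} P(A|W,J)·P(J).

P(A|do(W)): backdoor, adjust for {J}.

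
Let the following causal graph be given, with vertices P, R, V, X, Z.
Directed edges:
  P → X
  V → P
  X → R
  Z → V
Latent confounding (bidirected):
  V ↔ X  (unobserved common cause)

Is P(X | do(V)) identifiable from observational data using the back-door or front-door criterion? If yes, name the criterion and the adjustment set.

desc(V)\{V}={P,R,X}; candidates ⊆ {Z}.
V↔X: latent back-door arc(s) into V.
size 0: {}; under {} V still reaches {R,X,Z} ∋ X.
size 1: {Z}; under {Z} V still reaches {R,X} ∋ X.
V↔X cannot be blocked by any observed set — no back-door set.
{P}: (i) intercepts every directed V→X path; (ii) no back-door V→{P}; (iii) {V} blocks every back-door {P}→X. Front-door holds.
P(X|do(V)) = Σ_{P} P(P|V) Σ_{V'} P(X|P,V')P(V').

P(X|do(V)): frontdoor, adjust for {P}.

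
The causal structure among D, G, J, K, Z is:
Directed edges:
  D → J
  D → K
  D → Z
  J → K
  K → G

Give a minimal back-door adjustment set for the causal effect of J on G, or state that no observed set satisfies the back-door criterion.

desc(J)\{J}={G,K}; candidates ⊆ {D,Z}.
size 0: {}; under {} J still reaches {D,G,K,Z} ∋ G.
{D}: J⊥G given {D} in G with J→· removed — back-door holds.

J→G: minimal back-door set {D}.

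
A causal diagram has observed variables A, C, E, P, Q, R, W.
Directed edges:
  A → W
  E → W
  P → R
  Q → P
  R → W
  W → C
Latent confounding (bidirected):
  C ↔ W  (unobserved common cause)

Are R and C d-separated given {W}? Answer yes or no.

No — R and C are d-connected given {W}.

Bayes-Ball from R | {W} reaches {A,C,E,P,Q}.
C ∈ reach(R|{W}) ⇒ R ⊥̸ C | {W}.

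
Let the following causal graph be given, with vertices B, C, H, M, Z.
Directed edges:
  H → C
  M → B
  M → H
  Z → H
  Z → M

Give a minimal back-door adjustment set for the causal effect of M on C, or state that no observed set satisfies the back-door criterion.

M→C: minimal back-door set {Z}.

desc(M)\{M}={B,C,H}; candidates ⊆ {Z}.
size 0: {}; under {} M still reaches {C,H,Z} ∋ C.
{Z}: M⊥C given {Z} in G with M→· removed — back-door holds.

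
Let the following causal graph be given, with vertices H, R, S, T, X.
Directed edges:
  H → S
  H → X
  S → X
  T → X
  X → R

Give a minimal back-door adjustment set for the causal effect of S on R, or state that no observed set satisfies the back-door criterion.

desc(S)\{S}={R,X}; candidates ⊆ {H,T}.
size 0: {}; under {} S still reaches {H,R,X} ∋ R.
{H}: S⊥R given {H} in G with S→· removed — back-door holds.

S→R: minimal back-door set {H}.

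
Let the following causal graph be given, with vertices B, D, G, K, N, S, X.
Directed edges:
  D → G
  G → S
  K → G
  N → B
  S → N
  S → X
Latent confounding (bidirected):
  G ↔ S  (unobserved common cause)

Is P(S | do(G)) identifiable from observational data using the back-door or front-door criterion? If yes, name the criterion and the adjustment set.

P(S|do(G)): not identifiable (no BD/FD set).

desc(G)\{G}={B,N,S,X}; candidates ⊆ {D,K}.
G↔S: latent back-door arc(s) into G.
size 0: {}; under {} G still reaches {B,D,K,N,S,X} ∋ S.
size 1: {D}, {K}; under {D} G still reaches {B,K,N,S,X} ∋ S.
size 2: {D,K}; under {D,K} G still reaches {B,N,S,X} ∋ S.
G↔S cannot be blocked by any observed set — no back-door set.
No mediator lies on a directed G→…→S path.
Neither criterion identifies P(S|do(G)) in this graph.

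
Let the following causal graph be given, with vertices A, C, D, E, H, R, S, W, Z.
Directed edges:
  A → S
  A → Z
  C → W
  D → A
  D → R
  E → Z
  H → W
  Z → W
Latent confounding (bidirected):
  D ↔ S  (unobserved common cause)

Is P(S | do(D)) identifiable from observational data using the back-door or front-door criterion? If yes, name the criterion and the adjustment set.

desc(D)\{D}={A,R,S,W,Z}; candidates ⊆ {C,E,H}.
D↔S: latent back-door arc(s) into D.
size 0: {}; under {} D still reaches {S} ∋ S.
size 1: {C}, {E}, {H}; under {C} D still reaches {S} ∋ S.
size 2: {C,E}, {C,H}, {E,H}; under {C,E} D still reaches {S} ∋ S.
D↔S cannot be blocked by any observed set — no back-door set.
{A}: (i) intercepts every directed D→S path; (ii) no back-door D→{A}; (iii) {D} blocks every back-door {A}→S. Front-door holds.
P(S|do(D)) = Σ_{A} P(A|D) Σ_{D'} P(S|A,D')P(D').

P(S|do(D)): frontdoor, adjust for {A}.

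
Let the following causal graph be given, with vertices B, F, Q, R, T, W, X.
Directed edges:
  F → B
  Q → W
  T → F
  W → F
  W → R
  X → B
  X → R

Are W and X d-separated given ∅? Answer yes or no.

Bayes-Ball from W | ∅ reaches {B,F,Q,R}.
X ∉ reach(W|∅) ⇒ W ⊥ X | ∅.

Yes — W ⊥ X | ∅.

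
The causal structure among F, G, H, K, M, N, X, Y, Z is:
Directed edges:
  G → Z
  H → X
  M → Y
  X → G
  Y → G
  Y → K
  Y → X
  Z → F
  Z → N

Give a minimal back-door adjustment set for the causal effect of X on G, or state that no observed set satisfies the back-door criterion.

X→G: minimal back-door set {Y}.

desc(X)\{X}={F,G,N,Z}; candidates ⊆ {H,K,M,Y}.
size 0: {}; under {} X still reaches {F,G,H,K,M,N,Y,Z} ∋ G.
{Y}: X⊥G given {Y} in G with X→· removed — back-door holds.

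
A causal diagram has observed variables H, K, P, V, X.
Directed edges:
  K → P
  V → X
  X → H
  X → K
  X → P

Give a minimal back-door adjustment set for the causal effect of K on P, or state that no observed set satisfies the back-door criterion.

desc(K)\{K}={P}; candidates ⊆ {H,V,X}.
size 0: {}; under {} K still reaches {H,P,V,X} ∋ P.
{X}: K⊥P given {X} in G with K→· removed — back-door holds.

K→P: minimal back-door set {X}.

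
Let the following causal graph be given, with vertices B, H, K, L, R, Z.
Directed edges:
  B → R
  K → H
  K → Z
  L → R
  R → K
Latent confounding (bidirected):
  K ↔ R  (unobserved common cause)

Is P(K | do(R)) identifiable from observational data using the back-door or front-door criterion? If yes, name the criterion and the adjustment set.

P(K|do(R)): not identifiable (no BD/FD set).

desc(R)\{R}={H,K,Z}; candidates ⊆ {B,L}.
R↔K: latent back-door arc(s) into R.
size 0: {}; under {} R still reaches {B,H,K,L,Z} ∋ K.
size 1: {B}, {L}; under {B} R still reaches {H,K,L,Z} ∋ K.
size 2: {B,L}; under {B,L} R still reaches {H,K,Z} ∋ K.
R↔K cannot be blocked by any observed set — no back-door set.
No mediator lies on a directed R→…→K path.
Neither criterion identifies P(K|do(R)) in this graph.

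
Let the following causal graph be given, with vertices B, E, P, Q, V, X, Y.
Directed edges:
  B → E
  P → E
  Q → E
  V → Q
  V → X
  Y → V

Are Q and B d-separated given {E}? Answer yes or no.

Bayes-Ball from Q | {E} reaches {B,P,V,X,Y}.
B ∈ reach(Q|{E}) ⇒ Q ⊥̸ B | {E}.

No — Q and B are d-connected given {E}.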